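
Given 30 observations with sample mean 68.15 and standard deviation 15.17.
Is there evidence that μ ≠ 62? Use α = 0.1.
One-sample t-test:
H₀: μ = 62
H₁: μ ≠ 62
df = n - 1 = 29
t = (x̄ - μ₀) / (s/√n) = (68.15 - 62) / (15.17/√30) = 2.220
p-value = 0.0344

Since p-value < α = 0.1, we reject H₀.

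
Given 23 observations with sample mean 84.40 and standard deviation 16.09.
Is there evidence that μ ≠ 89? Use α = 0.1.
One-sample t-test:
H₀: μ = 89
H₁: μ ≠ 89
df = n - 1 = 22
t = (x̄ - μ₀) / (s/√n) = (84.40 - 89) / (16.09/√23) = -1.371
p-value = 0.1842

Since p-value > α = 0.1, we fail to reject H₀.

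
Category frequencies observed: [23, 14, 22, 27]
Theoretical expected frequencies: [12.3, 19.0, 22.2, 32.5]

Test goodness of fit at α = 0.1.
Chi-square goodness of fit test:
H₀: observed counts match expected distribution
H₁: observed counts differ from expected distribution
df = k - 1 = 3
χ² = Σ(O - E)²/E
   = (23 - 12.3)²/12.3 + (14 - 19.0)²/19.0 + (22 - 22.2)²/22.2 + (27 - 32.5)²/32.5
   = 9.308 + 1.316 + 0.002 + 0.931
   = 11.56
p-value = 0.0091

Since p-value < α = 0.1, we reject H₀.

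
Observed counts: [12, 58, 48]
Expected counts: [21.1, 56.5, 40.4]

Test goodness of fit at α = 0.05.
Chi-square goodness of fit test:
H₀: observed counts match expected distribution
H₁: observed counts differ from expected distribution
df = k - 1 = 2
χ² = Σ(O - E)²/E
   = (12 - 21.1)²/21.1 + (58 - 56.5)²/56.5 + (48 - 40.4)²/40.4
   = 3.925 + 0.040 + 1.430
   = 5.39
p-value = 0.0674

Since p-value > α = 0.05, we fail to reject H₀.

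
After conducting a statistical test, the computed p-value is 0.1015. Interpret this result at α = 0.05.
Since p = 0.1015 > α = 0.05, fail to reject H₀.
There is insufficient evidence to reject the null hypothesis; the result is not statistically significant at the 0.05 level.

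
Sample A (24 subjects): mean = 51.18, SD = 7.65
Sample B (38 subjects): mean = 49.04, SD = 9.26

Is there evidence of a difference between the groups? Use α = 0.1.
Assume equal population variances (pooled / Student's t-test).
Student's two-sample t-test (equal variances):
H₀: μ₁ = μ₂
H₁: μ₁ ≠ μ₂
df = n₁ + n₂ - 2 = 60
Pooled variance s_p² = [(n₁-1)s₁² + (n₂-1)s₂²] / (n₁ + n₂ - 2) = [(23)(7.65²) + (37)(9.26²)] / 60 = 75.3113
SE = √(s_p²(1/n₁ + 1/n₂)) = √(75.3113 × (1/24 + 1/38)) = 2.2627
t = (x̄₁ - x̄₂) / SE = (51.18 - 49.04) / 2.2627 = 2.14 / 2.2627 = 0.946
p-value = 0.3481

Since p-value > α = 0.1, we fail to reject H₀.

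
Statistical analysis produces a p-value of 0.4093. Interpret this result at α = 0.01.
Since p = 0.4093 > α = 0.01, fail to reject H₀.
There is insufficient evidence to reject the null hypothesis; the result is not statistically significant at the 0.01 level.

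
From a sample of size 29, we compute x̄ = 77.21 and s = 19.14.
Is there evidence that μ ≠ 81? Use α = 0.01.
One-sample t-test:
H₀: μ = 81
H₁: μ ≠ 81
df = n - 1 = 28
t = (x̄ - μ₀) / (s/√n) = (77.21 - 81) / (19.14/√29) = -1.066
p-value = 0.2954

Since p-value > α = 0.01, we fail to reject H₀.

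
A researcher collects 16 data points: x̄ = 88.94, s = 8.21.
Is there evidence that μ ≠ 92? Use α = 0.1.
One-sample t-test:
H₀: μ = 92
H₁: μ ≠ 92
df = n - 1 = 15
t = (x̄ - μ₀) / (s/√n) = (88.94 - 92) / (8.21/√16) = -1.491
p-value = 0.1567

Since p-value > α = 0.1, we fail to reject H₀.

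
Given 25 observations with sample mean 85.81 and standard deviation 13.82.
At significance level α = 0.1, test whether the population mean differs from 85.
One-sample t-test:
H₀: μ = 85
H₁: μ ≠ 85
df = n - 1 = 24
t = (x̄ - μ₀) / (s/√n) = (85.81 - 85) / (13.82/√25) = 0.293
p-value = 0.7720

Since p-value > α = 0.1, we fail to reject H₀.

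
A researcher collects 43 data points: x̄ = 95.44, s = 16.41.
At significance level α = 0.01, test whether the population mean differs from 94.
One-sample t-test:
H₀: μ = 94
H₁: μ ≠ 94
df = n - 1 = 42
t = (x̄ - μ₀) / (s/√n) = (95.44 - 94) / (16.41/√43) = 0.575
p-value = 0.5681

Since p-value > α = 0.01, we fail to reject H₀.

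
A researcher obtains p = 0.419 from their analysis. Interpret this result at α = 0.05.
Since p = 0.419 > α = 0.05, fail to reject H₀.
There is insufficient evidence to reject the null hypothesis; the result is not statistically significant at the 0.05 level.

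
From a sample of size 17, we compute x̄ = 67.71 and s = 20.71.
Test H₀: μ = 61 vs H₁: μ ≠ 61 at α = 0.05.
One-sample t-test:
H₀: μ = 61
H₁: μ ≠ 61
df = n - 1 = 16
t = (x̄ - μ₀) / (s/√n) = (67.71 - 61) / (20.71/√17) = 1.336
p-value = 0.2003

Since p-value > α = 0.05, we fail to reject H₀.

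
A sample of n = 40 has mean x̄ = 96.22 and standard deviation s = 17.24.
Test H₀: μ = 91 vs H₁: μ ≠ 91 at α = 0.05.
One-sample t-test:
H₀: μ = 91
H₁: μ ≠ 91
df = n - 1 = 39
t = (x̄ - μ₀) / (s/√n) = (96.22 - 91) / (17.24/√40) = 1.915
p-value = 0.0629

Since p-value > α = 0.05, we fail to reject H₀.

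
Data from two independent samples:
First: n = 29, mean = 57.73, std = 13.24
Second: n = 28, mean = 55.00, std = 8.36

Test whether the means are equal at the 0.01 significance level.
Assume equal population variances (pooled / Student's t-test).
Student's two-sample t-test (equal variances):
H₀: μ₁ = μ₂
H₁: μ₁ ≠ μ₂
df = n₁ + n₂ - 2 = 55
Pooled variance s_p² = [(n₁-1)s₁² + (n₂-1)s₂²] / (n₁ + n₂ - 2) = [(28)(13.24²) + (27)(8.36²)] / 55 = 123.5519
SE = √(s_p²(1/n₁ + 1/n₂)) = √(123.5519 × (1/29 + 1/28)) = 2.9450
t = (x̄₁ - x̄₂) / SE = (57.73 - 55.00) / 2.9450 = 2.73 / 2.9450 = 0.927
p-value = 0.3580

Since p-value > α = 0.01, we fail to reject H₀.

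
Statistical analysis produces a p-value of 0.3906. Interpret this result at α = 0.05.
Since p = 0.3906 > α = 0.05, fail to reject H₀.
There is insufficient evidence to reject the null hypothesis; the result is not statistically significant at the 0.05 level.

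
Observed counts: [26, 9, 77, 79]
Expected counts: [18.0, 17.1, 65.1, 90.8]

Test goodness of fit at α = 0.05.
Chi-square goodness of fit test:
H₀: observed counts match expected distribution
H₁: observed counts differ from expected distribution
df = k - 1 = 3
χ² = Σ(O - E)²/E
   = (26 - 18.0)²/18.0 + (9 - 17.1)²/17.1 + (77 - 65.1)²/65.1 + (79 - 90.8)²/90.8
   = 3.556 + 3.837 + 2.175 + 1.533
   = 11.10
p-value = 0.0112

Since p-value < α = 0.05, we reject H₀.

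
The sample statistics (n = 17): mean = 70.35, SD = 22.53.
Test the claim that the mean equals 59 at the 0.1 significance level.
One-sample t-test:
H₀: μ = 59
H₁: μ ≠ 59
df = n - 1 = 16
t = (x̄ - μ₀) / (s/√n) = (70.35 - 59) / (22.53/√17) = 2.077
p-value = 0.0543

Since p-value < α = 0.1, we reject H₀.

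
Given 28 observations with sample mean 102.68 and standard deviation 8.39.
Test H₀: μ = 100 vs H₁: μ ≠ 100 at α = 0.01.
One-sample t-test:
H₀: μ = 100
H₁: μ ≠ 100
df = n - 1 = 27
t = (x̄ - μ₀) / (s/√n) = (102.68 - 100) / (8.39/√28) = 1.690
p-value = 0.1025

Since p-value > α = 0.01, we fail to reject H₀.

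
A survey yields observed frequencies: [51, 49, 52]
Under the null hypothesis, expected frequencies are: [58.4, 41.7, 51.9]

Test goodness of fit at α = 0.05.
Chi-square goodness of fit test:
H₀: observed counts match expected distribution
H₁: observed counts differ from expected distribution
df = k - 1 = 2
χ² = Σ(O - E)²/E
   = (51 - 58.4)²/58.4 + (49 - 41.7)²/41.7 + (52 - 51.9)²/51.9
   = 0.938 + 1.278 + 0.000
   = 2.22
p-value = 0.3303

Since p-value > α = 0.05, we fail to reject H₀.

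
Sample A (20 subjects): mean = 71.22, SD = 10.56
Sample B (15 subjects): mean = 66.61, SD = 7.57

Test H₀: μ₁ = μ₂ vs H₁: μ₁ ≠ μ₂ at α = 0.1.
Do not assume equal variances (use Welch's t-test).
Welch's two-sample t-test:
H₀: μ₁ = μ₂
H₁: μ₁ ≠ μ₂
s₁²/n₁ = 10.56²/20 = 5.5757,  s₂²/n₂ = 7.57²/15 = 3.8203
SE = √(s₁²/n₁ + s₂²/n₂) = √(5.5757 + 3.8203) = 3.0653
df (Welch-Satterthwaite) = (s₁²/n₁ + s₂²/n₂)² / [(s₁²/n₁)²/(n₁-1) + (s₂²/n₂)²/(n₂-1)] ≈ 32.96
t = (x̄₁ - x̄₂) / SE = (71.22 - 66.61) / 3.0653 = 4.61 / 3.0653 = 1.504
p-value = 0.1421

Since p-value > α = 0.1, we fail to reject H₀.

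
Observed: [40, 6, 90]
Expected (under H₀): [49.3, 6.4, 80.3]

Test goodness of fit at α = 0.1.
Chi-square goodness of fit test:
H₀: observed counts match expected distribution
H₁: observed counts differ from expected distribution
df = k - 1 = 2
χ² = Σ(O - E)²/E
   = (40 - 49.3)²/49.3 + (6 - 6.4)²/6.4 + (90 - 80.3)²/80.3
   = 1.754 + 0.025 + 1.172
   = 2.95
p-value = 0.2287

Since p-value > α = 0.1, we fail to reject H₀.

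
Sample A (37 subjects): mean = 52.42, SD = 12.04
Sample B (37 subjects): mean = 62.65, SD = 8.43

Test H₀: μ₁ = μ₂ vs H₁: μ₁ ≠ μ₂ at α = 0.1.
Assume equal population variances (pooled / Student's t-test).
Student's two-sample t-test (equal variances):
H₀: μ₁ = μ₂
H₁: μ₁ ≠ μ₂
df = n₁ + n₂ - 2 = 72
Pooled variance s_p² = [(n₁-1)s₁² + (n₂-1)s₂²] / (n₁ + n₂ - 2) = [(36)(12.04²) + (36)(8.43²)] / 72 = 108.0132
SE = √(s_p²(1/n₁ + 1/n₂)) = √(108.0132 × (1/37 + 1/37)) = 2.4163
t = (x̄₁ - x̄₂) / SE = (52.42 - 62.65) / 2.4163 = -10.23 / 2.4163 = -4.234
p-value = 0.0001

Since p-value < α = 0.1, we reject H₀.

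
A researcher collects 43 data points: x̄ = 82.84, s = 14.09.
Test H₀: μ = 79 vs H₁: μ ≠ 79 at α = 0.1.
One-sample t-test:
H₀: μ = 79
H₁: μ ≠ 79
df = n - 1 = 42
t = (x̄ - μ₀) / (s/√n) = (82.84 - 79) / (14.09/√43) = 1.787
p-value = 0.0811

Since p-value < α = 0.1, we reject H₀.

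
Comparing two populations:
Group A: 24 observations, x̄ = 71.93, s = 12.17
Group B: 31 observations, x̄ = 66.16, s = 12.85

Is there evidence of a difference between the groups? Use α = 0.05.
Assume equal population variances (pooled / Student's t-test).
Student's two-sample t-test (equal variances):
H₀: μ₁ = μ₂
H₁: μ₁ ≠ μ₂
df = n₁ + n₂ - 2 = 53
Pooled variance s_p² = [(n₁-1)s₁² + (n₂-1)s₂²] / (n₁ + n₂ - 2) = [(23)(12.17²) + (30)(12.85²)] / 53 = 157.7392
SE = √(s_p²(1/n₁ + 1/n₂)) = √(157.7392 × (1/24 + 1/31)) = 3.4148
t = (x̄₁ - x̄₂) / SE = (71.93 - 66.16) / 3.4148 = 5.77 / 3.4148 = 1.690
p-value = 0.0970

Since p-value > α = 0.05, we fail to reject H₀.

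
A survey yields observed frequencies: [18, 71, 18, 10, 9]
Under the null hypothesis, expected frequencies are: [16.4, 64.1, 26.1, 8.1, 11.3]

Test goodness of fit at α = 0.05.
Chi-square goodness of fit test:
H₀: observed counts match expected distribution
H₁: observed counts differ from expected distribution
df = k - 1 = 4
χ² = Σ(O - E)²/E
   = (18 - 16.4)²/16.4 + (71 - 64.1)²/64.1 + (18 - 26.1)²/26.1 + (10 - 8.1)²/8.1 + (9 - 11.3)²/11.3
   = 0.156 + 0.743 + 2.514 + 0.446 + 0.468
   = 4.33
p-value = 0.3636

Since p-value > α = 0.05, we fail to reject H₀.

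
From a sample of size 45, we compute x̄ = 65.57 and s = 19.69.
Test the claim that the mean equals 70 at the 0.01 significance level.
One-sample t-test:
H₀: μ = 70
H₁: μ ≠ 70
df = n - 1 = 44
t = (x̄ - μ₀) / (s/√n) = (65.57 - 70) / (19.69/√45) = -1.509
p-value = 0.1384

Since p-value > α = 0.01, we fail to reject H₀.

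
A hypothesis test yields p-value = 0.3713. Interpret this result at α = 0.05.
Since p = 0.3713 > α = 0.05, fail to reject H₀.
There is insufficient evidence to reject the null hypothesis; the result is not statistically significant at the 0.05 level.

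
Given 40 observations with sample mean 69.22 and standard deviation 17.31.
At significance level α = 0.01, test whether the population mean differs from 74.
One-sample t-test:
H₀: μ = 74
H₁: μ ≠ 74
df = n - 1 = 39
t = (x̄ - μ₀) / (s/√n) = (69.22 - 74) / (17.31/√40) = -1.746
p-value = 0.0886

Since p-value > α = 0.01, we fail to reject H₀.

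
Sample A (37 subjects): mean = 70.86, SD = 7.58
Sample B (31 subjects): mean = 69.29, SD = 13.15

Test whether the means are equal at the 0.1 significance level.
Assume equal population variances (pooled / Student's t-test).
Student's two-sample t-test (equal variances):
H₀: μ₁ = μ₂
H₁: μ₁ ≠ μ₂
df = n₁ + n₂ - 2 = 66
Pooled variance s_p² = [(n₁-1)s₁² + (n₂-1)s₂²] / (n₁ + n₂ - 2) = [(36)(7.58²) + (30)(13.15²)] / 66 = 109.9410
SE = √(s_p²(1/n₁ + 1/n₂)) = √(109.9410 × (1/37 + 1/31)) = 2.5530
t = (x̄₁ - x̄₂) / SE = (70.86 - 69.29) / 2.5530 = 1.57 / 2.5530 = 0.615
p-value = 0.5407

Since p-value > α = 0.1, we fail to reject H₀.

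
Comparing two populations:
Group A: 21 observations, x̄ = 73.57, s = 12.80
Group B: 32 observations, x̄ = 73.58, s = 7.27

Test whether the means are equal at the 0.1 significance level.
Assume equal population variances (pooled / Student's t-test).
Student's two-sample t-test (equal variances):
H₀: μ₁ = μ₂
H₁: μ₁ ≠ μ₂
df = n₁ + n₂ - 2 = 51
Pooled variance s_p² = [(n₁-1)s₁² + (n₂-1)s₂²] / (n₁ + n₂ - 2) = [(20)(12.80²) + (31)(7.27²)] / 51 = 96.3773
SE = √(s_p²(1/n₁ + 1/n₂)) = √(96.3773 × (1/21 + 1/32)) = 2.7570
t = (x̄₁ - x̄₂) / SE = (73.57 - 73.58) / 2.7570 = -0.01 / 2.7570 = -0.004
p-value = 0.9971

Since p-value > α = 0.1, we fail to reject H₀.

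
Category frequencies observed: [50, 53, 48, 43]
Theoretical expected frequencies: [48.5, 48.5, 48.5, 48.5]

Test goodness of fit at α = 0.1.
Chi-square goodness of fit test:
H₀: observed counts match expected distribution
H₁: observed counts differ from expected distribution
df = k - 1 = 3
χ² = Σ(O - E)²/E
   = (50 - 48.5)²/48.5 + (53 - 48.5)²/48.5 + (48 - 48.5)²/48.5 + (43 - 48.5)²/48.5
   = 0.046 + 0.418 + 0.005 + 0.624
   = 1.09
p-value = 0.7788

Since p-value > α = 0.1, we fail to reject H₀.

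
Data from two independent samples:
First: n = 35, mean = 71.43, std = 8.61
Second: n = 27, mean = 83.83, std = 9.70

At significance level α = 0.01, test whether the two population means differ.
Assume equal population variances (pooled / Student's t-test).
Student's two-sample t-test (equal variances):
H₀: μ₁ = μ₂
H₁: μ₁ ≠ μ₂
df = n₁ + n₂ - 2 = 60
Pooled variance s_p² = [(n₁-1)s₁² + (n₂-1)s₂²] / (n₁ + n₂ - 2) = [(34)(8.61²) + (26)(9.70²)] / 60 = 82.7805
SE = √(s_p²(1/n₁ + 1/n₂)) = √(82.7805 × (1/35 + 1/27)) = 2.3305
t = (x̄₁ - x̄₂) / SE = (71.43 - 83.83) / 2.3305 = -12.40 / 2.3305 = -5.321
p-value < 0.0001

Since p-value < α = 0.01, we reject H₀.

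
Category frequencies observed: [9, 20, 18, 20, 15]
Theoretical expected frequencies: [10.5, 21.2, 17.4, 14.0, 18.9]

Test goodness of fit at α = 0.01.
Chi-square goodness of fit test:
H₀: observed counts match expected distribution
H₁: observed counts differ from expected distribution
df = k - 1 = 4
χ² = Σ(O - E)²/E
   = (9 - 10.5)²/10.5 + (20 - 21.2)²/21.2 + (18 - 17.4)²/17.4 + (20 - 14.0)²/14.0 + (15 - 18.9)²/18.9
   = 0.214 + 0.068 + 0.021 + 2.571 + 0.805
   = 3.68
p-value = 0.4512

Since p-value > α = 0.01, we fail to reject H₀.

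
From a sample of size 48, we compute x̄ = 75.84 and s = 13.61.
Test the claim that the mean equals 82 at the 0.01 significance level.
One-sample t-test:
H₀: μ = 82
H₁: μ ≠ 82
df = n - 1 = 47
t = (x̄ - μ₀) / (s/√n) = (75.84 - 82) / (13.61/√48) = -3.136
p-value = 0.0030

Since p-value < α = 0.01, we reject H₀.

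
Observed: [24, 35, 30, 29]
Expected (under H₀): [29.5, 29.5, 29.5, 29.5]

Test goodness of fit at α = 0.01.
Chi-square goodness of fit test:
H₀: observed counts match expected distribution
H₁: observed counts differ from expected distribution
df = k - 1 = 3
χ² = Σ(O - E)²/E
   = (24 - 29.5)²/29.5 + (35 - 29.5)²/29.5 + (30 - 29.5)²/29.5 + (29 - 29.5)²/29.5
   = 1.025 + 1.025 + 0.008 + 0.008
   = 2.07
p-value = 0.5585

Since p-value > α = 0.01, we fail to reject H₀.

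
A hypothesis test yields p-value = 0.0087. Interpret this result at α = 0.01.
Since p = 0.0087 < α = 0.01, reject H₀.
There is sufficient evidence to reject the null hypothesis; the result is statistically significant at the 0.01 level.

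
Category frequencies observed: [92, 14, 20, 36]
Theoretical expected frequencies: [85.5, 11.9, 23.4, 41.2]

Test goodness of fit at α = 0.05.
Chi-square goodness of fit test:
H₀: observed counts match expected distribution
H₁: observed counts differ from expected distribution
df = k - 1 = 3
χ² = Σ(O - E)²/E
   = (92 - 85.5)²/85.5 + (14 - 11.9)²/11.9 + (20 - 23.4)²/23.4 + (36 - 41.2)²/41.2
   = 0.494 + 0.371 + 0.494 + 0.656
   = 2.02
p-value = 0.5693

Since p-value > α = 0.05, we fail to reject H₀.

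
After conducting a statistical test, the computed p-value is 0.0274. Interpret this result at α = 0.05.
Since p = 0.0274 < α = 0.05, reject H₀.
There is sufficient evidence to reject the null hypothesis; the result is statistically significant at the 0.05 level.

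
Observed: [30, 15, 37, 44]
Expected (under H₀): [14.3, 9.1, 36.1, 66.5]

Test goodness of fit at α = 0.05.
Chi-square goodness of fit test:
H₀: observed counts match expected distribution
H₁: observed counts differ from expected distribution
df = k - 1 = 3
χ² = Σ(O - E)²/E
   = (30 - 14.3)²/14.3 + (15 - 9.1)²/9.1 + (37 - 36.1)²/36.1 + (44 - 66.5)²/66.5
   = 17.237 + 3.825 + 0.022 + 7.613
   = 28.70
p-value < 0.0001

Since p-value < α = 0.05, we reject H₀.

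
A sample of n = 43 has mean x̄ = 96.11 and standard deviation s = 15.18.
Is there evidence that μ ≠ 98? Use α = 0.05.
One-sample t-test:
H₀: μ = 98
H₁: μ ≠ 98
df = n - 1 = 42
t = (x̄ - μ₀) / (s/√n) = (96.11 - 98) / (15.18/√43) = -0.816
p-value = 0.4189

Since p-value > α = 0.05, we fail to reject H₀.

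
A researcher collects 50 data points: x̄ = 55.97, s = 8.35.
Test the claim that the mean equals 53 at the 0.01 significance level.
One-sample t-test:
H₀: μ = 53
H₁: μ ≠ 53
df = n - 1 = 49
t = (x̄ - μ₀) / (s/√n) = (55.97 - 53) / (8.35/√50) = 2.515
p-value = 0.0152

Since p-value > α = 0.01, we fail to reject H₀.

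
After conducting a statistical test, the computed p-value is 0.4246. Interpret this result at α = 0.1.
Since p = 0.4246 > α = 0.1, fail to reject H₀.
There is insufficient evidence to reject the null hypothesis; the result is not statistically significant at the 0.1 level.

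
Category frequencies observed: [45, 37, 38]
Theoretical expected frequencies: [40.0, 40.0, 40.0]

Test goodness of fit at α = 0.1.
Chi-square goodness of fit test:
H₀: observed counts match expected distribution
H₁: observed counts differ from expected distribution
df = k - 1 = 2
χ² = Σ(O - E)²/E
   = (45 - 40.0)²/40.0 + (37 - 40.0)²/40.0 + (38 - 40.0)²/40.0
   = 0.625 + 0.225 + 0.100
   = 0.95
p-value = 0.6219

Since p-value > α = 0.1, we fail to reject H₀.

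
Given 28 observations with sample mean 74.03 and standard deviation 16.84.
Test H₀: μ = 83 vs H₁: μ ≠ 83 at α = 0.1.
One-sample t-test:
H₀: μ = 83
H₁: μ ≠ 83
df = n - 1 = 27
t = (x̄ - μ₀) / (s/√n) = (74.03 - 83) / (16.84/√28) = -2.819
p-value = 0.0089

Since p-value < α = 0.1, we reject H₀.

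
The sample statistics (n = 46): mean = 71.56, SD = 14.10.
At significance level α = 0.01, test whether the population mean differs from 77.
One-sample t-test:
H₀: μ = 77
H₁: μ ≠ 77
df = n - 1 = 45
t = (x̄ - μ₀) / (s/√n) = (71.56 - 77) / (14.10/√46) = -2.617
p-value = 0.0120

Since p-value > α = 0.01, we fail to reject H₀.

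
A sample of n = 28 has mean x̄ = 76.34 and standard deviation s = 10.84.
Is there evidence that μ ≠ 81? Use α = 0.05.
One-sample t-test:
H₀: μ = 81
H₁: μ ≠ 81
df = n - 1 = 27
t = (x̄ - μ₀) / (s/√n) = (76.34 - 81) / (10.84/√28) = -2.275
p-value = 0.0311

Since p-value < α = 0.05, we reject H₀.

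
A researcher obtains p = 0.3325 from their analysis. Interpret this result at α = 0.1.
Since p = 0.3325 > α = 0.1, fail to reject H₀.
There is insufficient evidence to reject the null hypothesis; the result is not statistically significant at the 0.1 level.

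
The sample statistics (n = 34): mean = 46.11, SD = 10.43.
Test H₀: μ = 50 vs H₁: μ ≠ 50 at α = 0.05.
One-sample t-test:
H₀: μ = 50
H₁: μ ≠ 50
df = n - 1 = 33
t = (x̄ - μ₀) / (s/√n) = (46.11 - 50) / (10.43/√34) = -2.175
p-value = 0.0369

Since p-value < α = 0.05, we reject H₀.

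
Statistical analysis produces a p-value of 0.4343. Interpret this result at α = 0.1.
Since p = 0.4343 > α = 0.1, fail to reject H₀.
There is insufficient evidence to reject the null hypothesis; the result is not statistically significant at the 0.1 level.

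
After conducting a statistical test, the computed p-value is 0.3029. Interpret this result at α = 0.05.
Since p = 0.3029 > α = 0.05, fail to reject H₀.
There is insufficient evidence to reject the null hypothesis; the result is not statistically significant at the 0.05 level.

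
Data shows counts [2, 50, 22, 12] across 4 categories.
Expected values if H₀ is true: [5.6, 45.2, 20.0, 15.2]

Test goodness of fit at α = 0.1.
Chi-square goodness of fit test:
H₀: observed counts match expected distribution
H₁: observed counts differ from expected distribution
df = k - 1 = 3
χ² = Σ(O - E)²/E
   = (2 - 5.6)²/5.6 + (50 - 45.2)²/45.2 + (22 - 20.0)²/20.0 + (12 - 15.2)²/15.2
   = 2.314 + 0.510 + 0.200 + 0.674
   = 3.70
p-value = 0.2960

Since p-value > α = 0.1, we fail to reject H₀.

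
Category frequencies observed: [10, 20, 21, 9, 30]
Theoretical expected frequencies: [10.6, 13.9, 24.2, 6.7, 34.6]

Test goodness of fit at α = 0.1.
Chi-square goodness of fit test:
H₀: observed counts match expected distribution
H₁: observed counts differ from expected distribution
df = k - 1 = 4
χ² = Σ(O - E)²/E
   = (10 - 10.6)²/10.6 + (20 - 13.9)²/13.9 + (21 - 24.2)²/24.2 + (9 - 6.7)²/6.7 + (30 - 34.6)²/34.6
   = 0.034 + 2.677 + 0.423 + 0.790 + 0.612
   = 4.54
p-value = 0.3384

Since p-value > α = 0.1, we fail to reject H₀.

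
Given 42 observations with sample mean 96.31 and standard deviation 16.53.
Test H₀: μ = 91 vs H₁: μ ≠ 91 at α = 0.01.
One-sample t-test:
H₀: μ = 91
H₁: μ ≠ 91
df = n - 1 = 41
t = (x̄ - μ₀) / (s/√n) = (96.31 - 91) / (16.53/√42) = 2.082
p-value = 0.0436

Since p-value > α = 0.01, we fail to reject H₀.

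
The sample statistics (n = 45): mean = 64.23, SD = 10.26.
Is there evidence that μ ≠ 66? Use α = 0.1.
One-sample t-test:
H₀: μ = 66
H₁: μ ≠ 66
df = n - 1 = 44
t = (x̄ - μ₀) / (s/√n) = (64.23 - 66) / (10.26/√45) = -1.157
p-value = 0.2534

Since p-value > α = 0.1, we fail to reject H₀.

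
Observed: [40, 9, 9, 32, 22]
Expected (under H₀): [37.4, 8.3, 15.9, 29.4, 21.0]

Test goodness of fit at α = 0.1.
Chi-square goodness of fit test:
H₀: observed counts match expected distribution
H₁: observed counts differ from expected distribution
df = k - 1 = 4
χ² = Σ(O - E)²/E
   = (40 - 37.4)²/37.4 + (9 - 8.3)²/8.3 + (9 - 15.9)²/15.9 + (32 - 29.4)²/29.4 + (22 - 21.0)²/21.0
   = 0.181 + 0.059 + 2.994 + 0.230 + 0.048
   = 3.51
p-value = 0.4761

Since p-value > α = 0.1, we fail to reject H₀.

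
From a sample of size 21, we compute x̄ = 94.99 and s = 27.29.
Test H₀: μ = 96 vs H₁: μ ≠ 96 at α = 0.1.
One-sample t-test:
H₀: μ = 96
H₁: μ ≠ 96
df = n - 1 = 20
t = (x̄ - μ₀) / (s/√n) = (94.99 - 96) / (27.29/√21) = -0.170
p-value = 0.8670

Since p-value > α = 0.1, we fail to reject H₀.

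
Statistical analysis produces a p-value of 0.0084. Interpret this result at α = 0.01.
Since p = 0.0084 < α = 0.01, reject H₀.
There is sufficient evidence to reject the null hypothesis; the result is statistically significant at the 0.01 level.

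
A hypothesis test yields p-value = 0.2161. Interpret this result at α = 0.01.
Since p = 0.2161 > α = 0.01, fail to reject H₀.
There is insufficient evidence to reject the null hypothesis; the result is not statistically significant at the 0.01 level.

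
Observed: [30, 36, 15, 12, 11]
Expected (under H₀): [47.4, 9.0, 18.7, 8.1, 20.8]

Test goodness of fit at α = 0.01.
Chi-square goodness of fit test:
H₀: observed counts match expected distribution
H₁: observed counts differ from expected distribution
df = k - 1 = 4
χ² = Σ(O - E)²/E
   = (30 - 47.4)²/47.4 + (36 - 9.0)²/9.0 + (15 - 18.7)²/18.7 + (12 - 8.1)²/8.1 + (11 - 20.8)²/20.8
   = 6.387 + 81.000 + 0.732 + 1.878 + 4.617
   = 94.61
p-value < 0.0001

Since p-value < α = 0.01, we reject H₀.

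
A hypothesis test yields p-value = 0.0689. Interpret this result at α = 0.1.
Since p = 0.0689 < α = 0.1, reject H₀.
There is sufficient evidence to reject the null hypothesis; the result is statistically significant at the 0.1 level.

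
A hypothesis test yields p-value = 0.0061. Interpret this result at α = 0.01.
Since p = 0.0061 < α = 0.01, reject H₀.
There is sufficient evidence to reject the null hypothesis; the result is statistically significant at the 0.01 level.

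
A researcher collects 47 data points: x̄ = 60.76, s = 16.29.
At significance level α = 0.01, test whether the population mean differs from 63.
One-sample t-test:
H₀: μ = 63
H₁: μ ≠ 63
df = n - 1 = 46
t = (x̄ - μ₀) / (s/√n) = (60.76 - 63) / (16.29/√47) = -0.943
p-value = 0.3508

Since p-value > α = 0.01, we fail to reject H₀.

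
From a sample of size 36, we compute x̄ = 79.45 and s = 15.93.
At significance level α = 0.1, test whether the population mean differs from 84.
One-sample t-test:
H₀: μ = 84
H₁: μ ≠ 84
df = n - 1 = 35
t = (x̄ - μ₀) / (s/√n) = (79.45 - 84) / (15.93/√36) = -1.714
p-value = 0.0954

Since p-value < α = 0.1, we reject H₀.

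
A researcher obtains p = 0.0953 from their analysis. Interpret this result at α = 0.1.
Since p = 0.0953 < α = 0.1, reject H₀.
There is sufficient evidence to reject the null hypothesis; the result is statistically significant at the 0.1 level.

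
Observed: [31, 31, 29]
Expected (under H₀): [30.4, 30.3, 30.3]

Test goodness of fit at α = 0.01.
Chi-square goodness of fit test:
H₀: observed counts match expected distribution
H₁: observed counts differ from expected distribution
df = k - 1 = 2
χ² = Σ(O - E)²/E
   = (31 - 30.4)²/30.4 + (31 - 30.3)²/30.3 + (29 - 30.3)²/30.3
   = 0.012 + 0.016 + 0.056
   = 0.08
p-value = 0.9590

Since p-value > α = 0.01, we fail to reject H₀.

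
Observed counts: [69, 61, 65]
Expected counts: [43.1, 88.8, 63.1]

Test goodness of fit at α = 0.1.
Chi-square goodness of fit test:
H₀: observed counts match expected distribution
H₁: observed counts differ from expected distribution
df = k - 1 = 2
χ² = Σ(O - E)²/E
   = (69 - 43.1)²/43.1 + (61 - 88.8)²/88.8 + (65 - 63.1)²/63.1
   = 15.564 + 8.703 + 0.057
   = 24.32
p-value < 0.0001

Since p-value < α = 0.1, we reject H₀.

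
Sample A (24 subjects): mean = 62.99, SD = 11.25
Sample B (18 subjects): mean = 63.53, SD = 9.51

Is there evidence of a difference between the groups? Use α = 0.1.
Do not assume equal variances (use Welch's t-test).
Welch's two-sample t-test:
H₀: μ₁ = μ₂
H₁: μ₁ ≠ μ₂
s₁²/n₁ = 11.25²/24 = 5.2734,  s₂²/n₂ = 9.51²/18 = 5.0244
SE = √(s₁²/n₁ + s₂²/n₂) = √(5.2734 + 5.0244) = 3.2090
df (Welch-Satterthwaite) = (s₁²/n₁ + s₂²/n₂)² / [(s₁²/n₁)²/(n₁-1) + (s₂²/n₂)²/(n₂-1)] ≈ 39.36
t = (x̄₁ - x̄₂) / SE = (62.99 - 63.53) / 3.2090 = -0.54 / 3.2090 = -0.168
p-value = 0.8672

Since p-value > α = 0.1, we fail to reject H₀.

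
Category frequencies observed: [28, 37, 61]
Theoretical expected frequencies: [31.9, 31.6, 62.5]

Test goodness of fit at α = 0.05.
Chi-square goodness of fit test:
H₀: observed counts match expected distribution
H₁: observed counts differ from expected distribution
df = k - 1 = 2
χ² = Σ(O - E)²/E
   = (28 - 31.9)²/31.9 + (37 - 31.6)²/31.6 + (61 - 62.5)²/62.5
   = 0.477 + 0.923 + 0.036
   = 1.44
p-value = 0.4878

Since p-value > α = 0.05, we fail to reject H₀.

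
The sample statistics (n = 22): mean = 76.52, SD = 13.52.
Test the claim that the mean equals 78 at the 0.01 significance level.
One-sample t-test:
H₀: μ = 78
H₁: μ ≠ 78
df = n - 1 = 21
t = (x̄ - μ₀) / (s/√n) = (76.52 - 78) / (13.52/√22) = -0.513
p-value = 0.6130

Since p-value > α = 0.01, we fail to reject H₀.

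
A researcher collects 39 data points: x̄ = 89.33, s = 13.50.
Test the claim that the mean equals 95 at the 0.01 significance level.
One-sample t-test:
H₀: μ = 95
H₁: μ ≠ 95
df = n - 1 = 38
t = (x̄ - μ₀) / (s/√n) = (89.33 - 95) / (13.50/√39) = -2.623
p-value = 0.0125

Since p-value > α = 0.01, we fail to reject H₀.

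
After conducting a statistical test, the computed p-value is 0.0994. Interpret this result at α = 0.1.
Since p = 0.0994 < α = 0.1, reject H₀.
There is sufficient evidence to reject the null hypothesis; the result is statistically significant at the 0.1 level.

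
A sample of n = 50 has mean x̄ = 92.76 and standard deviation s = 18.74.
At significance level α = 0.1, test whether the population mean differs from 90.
One-sample t-test:
H₀: μ = 90
H₁: μ ≠ 90
df = n - 1 = 49
t = (x̄ - μ₀) / (s/√n) = (92.76 - 90) / (18.74/√50) = 1.041
p-value = 0.3028

Since p-value > α = 0.1, we fail to reject H₀.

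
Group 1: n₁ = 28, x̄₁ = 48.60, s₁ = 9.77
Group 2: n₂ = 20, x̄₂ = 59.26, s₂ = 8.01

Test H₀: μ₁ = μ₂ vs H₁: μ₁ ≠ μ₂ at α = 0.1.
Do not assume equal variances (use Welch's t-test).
Welch's two-sample t-test:
H₀: μ₁ = μ₂
H₁: μ₁ ≠ μ₂
s₁²/n₁ = 9.77²/28 = 3.4090,  s₂²/n₂ = 8.01²/20 = 3.2080
SE = √(s₁²/n₁ + s₂²/n₂) = √(3.4090 + 3.2080) = 2.5724
df (Welch-Satterthwaite) = (s₁²/n₁ + s₂²/n₂)² / [(s₁²/n₁)²/(n₁-1) + (s₂²/n₂)²/(n₂-1)] ≈ 45.04
t = (x̄₁ - x̄₂) / SE = (48.60 - 59.26) / 2.5724 = -10.66 / 2.5724 = -4.144
p-value = 0.0001

Since p-value < α = 0.1, we reject H₀.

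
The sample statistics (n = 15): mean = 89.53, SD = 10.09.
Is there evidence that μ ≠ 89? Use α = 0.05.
One-sample t-test:
H₀: μ = 89
H₁: μ ≠ 89
df = n - 1 = 14
t = (x̄ - μ₀) / (s/√n) = (89.53 - 89) / (10.09/√15) = 0.203
p-value = 0.8417

Since p-value > α = 0.05, we fail to reject H₀.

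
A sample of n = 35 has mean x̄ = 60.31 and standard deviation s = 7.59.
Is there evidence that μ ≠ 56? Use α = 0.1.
One-sample t-test:
H₀: μ = 56
H₁: μ ≠ 56
df = n - 1 = 34
t = (x̄ - μ₀) / (s/√n) = (60.31 - 56) / (7.59/√35) = 3.359
p-value = 0.0019

Since p-value < α = 0.1, we reject H₀.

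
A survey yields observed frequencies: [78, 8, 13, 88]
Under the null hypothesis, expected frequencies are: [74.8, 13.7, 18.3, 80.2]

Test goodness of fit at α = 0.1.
Chi-square goodness of fit test:
H₀: observed counts match expected distribution
H₁: observed counts differ from expected distribution
df = k - 1 = 3
χ² = Σ(O - E)²/E
   = (78 - 74.8)²/74.8 + (8 - 13.7)²/13.7 + (13 - 18.3)²/18.3 + (88 - 80.2)²/80.2
   = 0.137 + 2.372 + 1.535 + 0.759
   = 4.80
p-value = 0.1869

Since p-value > α = 0.1, we fail to reject H₀.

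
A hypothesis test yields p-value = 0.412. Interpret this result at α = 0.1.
Since p = 0.412 > α = 0.1, fail to reject H₀.
There is insufficient evidence to reject the null hypothesis; the result is not statistically significant at the 0.1 level.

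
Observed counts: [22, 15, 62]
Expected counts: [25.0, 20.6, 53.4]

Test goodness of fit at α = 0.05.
Chi-square goodness of fit test:
H₀: observed counts match expected distribution
H₁: observed counts differ from expected distribution
df = k - 1 = 2
χ² = Σ(O - E)²/E
   = (22 - 25.0)²/25.0 + (15 - 20.6)²/20.6 + (62 - 53.4)²/53.4
   = 0.360 + 1.522 + 1.385
   = 3.27
p-value = 0.1952

Since p-value > α = 0.05, we fail to reject H₀.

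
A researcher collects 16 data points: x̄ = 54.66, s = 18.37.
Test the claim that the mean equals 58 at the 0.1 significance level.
One-sample t-test:
H₀: μ = 58
H₁: μ ≠ 58
df = n - 1 = 15
t = (x̄ - μ₀) / (s/√n) = (54.66 - 58) / (18.37/√16) = -0.727
p-value = 0.4783

Since p-value > α = 0.1, we fail to reject H₀.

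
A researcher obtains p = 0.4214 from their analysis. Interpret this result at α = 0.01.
Since p = 0.4214 > α = 0.01, fail to reject H₀.
There is insufficient evidence to reject the null hypothesis; the result is not statistically significant at the 0.01 level.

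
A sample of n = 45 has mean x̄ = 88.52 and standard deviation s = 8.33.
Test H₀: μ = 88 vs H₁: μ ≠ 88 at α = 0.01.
One-sample t-test:
H₀: μ = 88
H₁: μ ≠ 88
df = n - 1 = 44
t = (x̄ - μ₀) / (s/√n) = (88.52 - 88) / (8.33/√45) = 0.419
p-value = 0.6774

Since p-value > α = 0.01, we fail to reject H₀.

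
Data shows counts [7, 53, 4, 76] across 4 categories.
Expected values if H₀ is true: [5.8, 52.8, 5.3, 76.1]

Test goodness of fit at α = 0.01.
Chi-square goodness of fit test:
H₀: observed counts match expected distribution
H₁: observed counts differ from expected distribution
df = k - 1 = 3
χ² = Σ(O - E)²/E
   = (7 - 5.8)²/5.8 + (53 - 52.8)²/52.8 + (4 - 5.3)²/5.3 + (76 - 76.1)²/76.1
   = 0.248 + 0.001 + 0.319 + 0.000
   = 0.57
p-value = 0.9037

Since p-value > α = 0.01, we fail to reject H₀.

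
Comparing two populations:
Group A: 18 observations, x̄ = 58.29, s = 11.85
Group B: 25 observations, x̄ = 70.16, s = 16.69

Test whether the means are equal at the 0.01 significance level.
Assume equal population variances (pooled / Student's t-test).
Student's two-sample t-test (equal variances):
H₀: μ₁ = μ₂
H₁: μ₁ ≠ μ₂
df = n₁ + n₂ - 2 = 41
Pooled variance s_p² = [(n₁-1)s₁² + (n₂-1)s₂²] / (n₁ + n₂ - 2) = [(17)(11.85²) + (24)(16.69²)] / 41 = 221.2812
SE = √(s_p²(1/n₁ + 1/n₂)) = √(221.2812 × (1/18 + 1/25)) = 4.5983
t = (x̄₁ - x̄₂) / SE = (58.29 - 70.16) / 4.5983 = -11.87 / 4.5983 = -2.581
p-value = 0.0135

Since p-value > α = 0.01, we fail to reject H₀.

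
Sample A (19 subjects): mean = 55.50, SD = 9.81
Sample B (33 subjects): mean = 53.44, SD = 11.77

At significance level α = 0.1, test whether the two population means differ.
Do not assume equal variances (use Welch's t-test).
Welch's two-sample t-test:
H₀: μ₁ = μ₂
H₁: μ₁ ≠ μ₂
s₁²/n₁ = 9.81²/19 = 5.0651,  s₂²/n₂ = 11.77²/33 = 4.1980
SE = √(s₁²/n₁ + s₂²/n₂) = √(5.0651 + 4.1980) = 3.0435
df (Welch-Satterthwaite) = (s₁²/n₁ + s₂²/n₂)² / [(s₁²/n₁)²/(n₁-1) + (s₂²/n₂)²/(n₂-1)] ≈ 43.42
t = (x̄₁ - x̄₂) / SE = (55.50 - 53.44) / 3.0435 = 2.06 / 3.0435 = 0.677
p-value = 0.5021

Since p-value > α = 0.1, we fail to reject H₀.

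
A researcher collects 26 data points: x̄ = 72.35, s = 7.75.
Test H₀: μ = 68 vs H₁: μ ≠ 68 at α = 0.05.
One-sample t-test:
H₀: μ = 68
H₁: μ ≠ 68
df = n - 1 = 25
t = (x̄ - μ₀) / (s/√n) = (72.35 - 68) / (7.75/√26) = 2.862
p-value = 0.0084

Since p-value < α = 0.05, we reject H₀.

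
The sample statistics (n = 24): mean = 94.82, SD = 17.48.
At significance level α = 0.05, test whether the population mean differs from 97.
One-sample t-test:
H₀: μ = 97
H₁: μ ≠ 97
df = n - 1 = 23
t = (x̄ - μ₀) / (s/√n) = (94.82 - 97) / (17.48/√24) = -0.611
p-value = 0.5472

Since p-value > α = 0.05, we fail to reject H₀.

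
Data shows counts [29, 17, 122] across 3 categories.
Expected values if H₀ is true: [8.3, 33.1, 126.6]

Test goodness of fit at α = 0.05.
Chi-square goodness of fit test:
H₀: observed counts match expected distribution
H₁: observed counts differ from expected distribution
df = k - 1 = 2
χ² = Σ(O - E)²/E
   = (29 - 8.3)²/8.3 + (17 - 33.1)²/33.1 + (122 - 126.6)²/126.6
   = 51.625 + 7.831 + 0.167
   = 59.62
p-value < 0.0001

Since p-value < α = 0.05, we reject H₀.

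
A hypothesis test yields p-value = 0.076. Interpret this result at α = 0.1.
Since p = 0.076 < α = 0.1, reject H₀.
There is sufficient evidence to reject the null hypothesis; the result is statistically significant at the 0.1 level.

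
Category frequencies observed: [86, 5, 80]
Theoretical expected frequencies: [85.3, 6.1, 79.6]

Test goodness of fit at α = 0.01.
Chi-square goodness of fit test:
H₀: observed counts match expected distribution
H₁: observed counts differ from expected distribution
df = k - 1 = 2
χ² = Σ(O - E)²/E
   = (86 - 85.3)²/85.3 + (5 - 6.1)²/6.1 + (80 - 79.6)²/79.6
   = 0.006 + 0.198 + 0.002
   = 0.21
p-value = 0.9021

Since p-value > α = 0.01, we fail to reject H₀.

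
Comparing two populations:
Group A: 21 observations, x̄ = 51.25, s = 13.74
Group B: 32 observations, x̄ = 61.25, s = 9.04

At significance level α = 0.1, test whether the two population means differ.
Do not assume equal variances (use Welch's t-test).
Welch's two-sample t-test:
H₀: μ₁ = μ₂
H₁: μ₁ ≠ μ₂
s₁²/n₁ = 13.74²/21 = 8.9899,  s₂²/n₂ = 9.04²/32 = 2.5538
SE = √(s₁²/n₁ + s₂²/n₂) = √(8.9899 + 2.5538) = 3.3976
df (Welch-Satterthwaite) = (s₁²/n₁ + s₂²/n₂)² / [(s₁²/n₁)²/(n₁-1) + (s₂²/n₂)²/(n₂-1)] ≈ 31.35
t = (x̄₁ - x̄₂) / SE = (51.25 - 61.25) / 3.3976 = -10.00 / 3.3976 = -2.943
p-value = 0.0061

Since p-value < α = 0.1, we reject H₀.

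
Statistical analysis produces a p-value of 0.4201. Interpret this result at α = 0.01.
Since p = 0.4201 > α = 0.01, fail to reject H₀.
There is insufficient evidence to reject the null hypothesis; the result is not statistically significant at the 0.01 level.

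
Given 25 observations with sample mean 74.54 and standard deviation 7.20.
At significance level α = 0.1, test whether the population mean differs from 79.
One-sample t-test:
H₀: μ = 79
H₁: μ ≠ 79
df = n - 1 = 24
t = (x̄ - μ₀) / (s/√n) = (74.54 - 79) / (7.20/√25) = -3.097
p-value = 0.0049

Since p-value < α = 0.1, we reject H₀.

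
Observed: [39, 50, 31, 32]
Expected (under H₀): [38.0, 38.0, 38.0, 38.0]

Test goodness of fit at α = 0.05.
Chi-square goodness of fit test:
H₀: observed counts match expected distribution
H₁: observed counts differ from expected distribution
df = k - 1 = 3
χ² = Σ(O - E)²/E
   = (39 - 38.0)²/38.0 + (50 - 38.0)²/38.0 + (31 - 38.0)²/38.0 + (32 - 38.0)²/38.0
   = 0.026 + 3.789 + 1.289 + 0.947
   = 6.05
p-value = 0.1091

Since p-value > α = 0.05, we fail to reject H₀.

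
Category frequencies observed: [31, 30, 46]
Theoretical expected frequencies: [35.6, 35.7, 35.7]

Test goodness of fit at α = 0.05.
Chi-square goodness of fit test:
H₀: observed counts match expected distribution
H₁: observed counts differ from expected distribution
df = k - 1 = 2
χ² = Σ(O - E)²/E
   = (31 - 35.6)²/35.6 + (30 - 35.7)²/35.7 + (46 - 35.7)²/35.7
   = 0.594 + 0.910 + 2.972
   = 4.48
p-value = 0.1067

Since p-value > α = 0.05, we fail to reject H₀.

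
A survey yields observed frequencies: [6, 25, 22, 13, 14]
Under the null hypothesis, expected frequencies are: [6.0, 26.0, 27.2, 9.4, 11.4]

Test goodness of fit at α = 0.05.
Chi-square goodness of fit test:
H₀: observed counts match expected distribution
H₁: observed counts differ from expected distribution
df = k - 1 = 4
χ² = Σ(O - E)²/E
   = (6 - 6.0)²/6.0 + (25 - 26.0)²/26.0 + (22 - 27.2)²/27.2 + (13 - 9.4)²/9.4 + (14 - 11.4)²/11.4
   = 0.000 + 0.038 + 0.994 + 1.379 + 0.593
   = 3.00
p-value = 0.5571

Since p-value > α = 0.05, we fail to reject H₀.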